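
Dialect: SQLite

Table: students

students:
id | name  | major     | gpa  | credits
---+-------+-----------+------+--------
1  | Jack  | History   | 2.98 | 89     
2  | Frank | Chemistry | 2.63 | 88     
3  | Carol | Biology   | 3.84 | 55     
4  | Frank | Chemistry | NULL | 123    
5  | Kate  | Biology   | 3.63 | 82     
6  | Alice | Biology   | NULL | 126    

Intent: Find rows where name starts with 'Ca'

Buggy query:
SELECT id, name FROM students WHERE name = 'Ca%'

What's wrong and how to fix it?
Bug: '=' compares the literal string including the % character; pattern matching needs LIKE

Fix: Use LIKE for wildcard pattern matching

Corrected query:
SELECT id, name FROM students WHERE name LIKE 'Ca%'

Result:
id | name 
---+------
3  | Carol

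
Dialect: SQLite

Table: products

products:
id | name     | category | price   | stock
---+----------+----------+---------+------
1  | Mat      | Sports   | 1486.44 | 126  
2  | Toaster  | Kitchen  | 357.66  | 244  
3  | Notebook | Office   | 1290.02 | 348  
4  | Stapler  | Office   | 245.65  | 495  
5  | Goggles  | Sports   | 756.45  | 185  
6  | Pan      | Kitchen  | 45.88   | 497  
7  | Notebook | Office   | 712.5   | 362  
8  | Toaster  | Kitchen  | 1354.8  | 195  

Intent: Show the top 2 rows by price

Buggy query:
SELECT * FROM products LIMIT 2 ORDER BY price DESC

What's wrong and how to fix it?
Bug: LIMIT must come after ORDER BY

Fix: Swap the clauses: ORDER BY first, then LIMIT

Corrected query:
SELECT * FROM products ORDER BY price DESC LIMIT 2

Result:
id | name    | category | price   | stock
---+---------+----------+---------+------
1  | Mat     | Sports   | 1486.44 | 126  
8  | Toaster | Kitchen  | 1354.8  | 195  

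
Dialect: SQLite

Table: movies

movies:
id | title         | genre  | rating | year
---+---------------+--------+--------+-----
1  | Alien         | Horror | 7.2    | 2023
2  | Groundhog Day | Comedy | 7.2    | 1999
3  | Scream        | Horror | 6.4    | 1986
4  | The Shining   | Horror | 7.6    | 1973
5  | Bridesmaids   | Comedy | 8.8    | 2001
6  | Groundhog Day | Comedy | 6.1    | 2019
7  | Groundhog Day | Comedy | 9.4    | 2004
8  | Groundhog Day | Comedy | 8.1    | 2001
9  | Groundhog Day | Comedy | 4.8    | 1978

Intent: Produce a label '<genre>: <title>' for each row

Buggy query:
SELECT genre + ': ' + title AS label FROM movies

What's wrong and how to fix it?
Bug: '+' is numeric addition; on text columns SQLite converts them to 0 instead of concatenating

Fix: Use the || operator for string concatenation

Corrected query:
SELECT genre || ': ' || title AS label FROM movies

Result:
label                
---------------------
Horror: Alien        
Comedy: Groundhog Day
Horror: Scream       
Horror: The Shining  
Comedy: Bridesmaids  
Comedy: Groundhog Day
Comedy: Groundhog Day
Comedy: Groundhog Day
Comedy: Groundhog Day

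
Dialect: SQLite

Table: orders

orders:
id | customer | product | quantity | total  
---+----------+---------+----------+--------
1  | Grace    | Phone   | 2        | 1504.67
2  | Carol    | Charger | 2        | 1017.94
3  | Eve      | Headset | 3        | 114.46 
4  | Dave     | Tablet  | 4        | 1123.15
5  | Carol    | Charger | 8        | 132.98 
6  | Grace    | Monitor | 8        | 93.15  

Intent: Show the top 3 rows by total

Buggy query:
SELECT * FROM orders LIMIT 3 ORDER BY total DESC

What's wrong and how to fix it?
Bug: ORDER BY cannot follow LIMIT; LIMIT is the final clause

Fix: Swap the clauses: ORDER BY first, then LIMIT

Corrected query:
SELECT * FROM orders ORDER BY total DESC LIMIT 3

Result:
id | customer | product | quantity | total  
---+----------+---------+----------+--------
1  | Grace    | Phone   | 2        | 1504.67
4  | Dave     | Tablet  | 4        | 1123.15
2  | Carol    | Charger | 2        | 1017.94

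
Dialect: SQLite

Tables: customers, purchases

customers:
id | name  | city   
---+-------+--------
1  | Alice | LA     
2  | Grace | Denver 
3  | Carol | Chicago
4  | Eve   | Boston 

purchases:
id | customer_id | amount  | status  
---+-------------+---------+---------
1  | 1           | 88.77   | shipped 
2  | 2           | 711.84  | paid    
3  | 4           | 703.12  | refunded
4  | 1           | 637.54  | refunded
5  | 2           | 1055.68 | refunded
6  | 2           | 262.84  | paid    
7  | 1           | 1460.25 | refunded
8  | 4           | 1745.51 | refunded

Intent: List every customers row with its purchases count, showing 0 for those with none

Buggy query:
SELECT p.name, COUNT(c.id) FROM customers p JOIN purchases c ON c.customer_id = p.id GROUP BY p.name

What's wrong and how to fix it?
Bug: An inner join excludes parents with zero children

Fix: Use LEFT JOIN so parents without children still appear (COUNT(c.id) gives 0)

Corrected query:
SELECT p.name, COUNT(c.id) FROM customers p LEFT JOIN purchases c ON c.customer_id = p.id GROUP BY p.name

Result:
name  | COUNT(c.id)
------+------------
Alice | 3          
Carol | 0          
Eve   | 2          
Grace | 3          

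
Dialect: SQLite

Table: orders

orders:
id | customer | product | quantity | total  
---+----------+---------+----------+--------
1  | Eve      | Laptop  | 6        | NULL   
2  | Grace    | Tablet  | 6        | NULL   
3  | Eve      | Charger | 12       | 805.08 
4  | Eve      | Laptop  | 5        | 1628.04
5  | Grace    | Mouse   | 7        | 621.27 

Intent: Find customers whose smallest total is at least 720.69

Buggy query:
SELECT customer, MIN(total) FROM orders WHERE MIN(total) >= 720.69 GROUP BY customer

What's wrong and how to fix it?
Bug: Aggregates like MIN are computed per group after WHERE runs

Fix: Use HAVING for the per-group MIN condition

Corrected query:
SELECT customer, MIN(total) FROM orders GROUP BY customer HAVING MIN(total) >= 720.69

Result:
customer | MIN(total)
---------+-----------
Eve      | 805.08    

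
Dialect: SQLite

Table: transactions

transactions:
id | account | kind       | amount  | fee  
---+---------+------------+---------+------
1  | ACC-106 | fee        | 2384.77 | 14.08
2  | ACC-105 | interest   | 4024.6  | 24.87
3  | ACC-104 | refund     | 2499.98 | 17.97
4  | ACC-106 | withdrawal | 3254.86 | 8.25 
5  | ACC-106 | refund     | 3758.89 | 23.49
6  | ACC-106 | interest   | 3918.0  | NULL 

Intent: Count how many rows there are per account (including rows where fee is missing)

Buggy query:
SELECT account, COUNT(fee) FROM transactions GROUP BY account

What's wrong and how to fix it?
Bug: COUNT(column) counts non-NULL values only; rows with NULL fee aren't counted

Fix: Use COUNT(*) to count all rows regardless of NULL

Corrected query:
SELECT account, COUNT(*) FROM transactions GROUP BY account

Result:
account | COUNT(*)
--------+---------
ACC-104 | 1       
ACC-105 | 1       
ACC-106 | 4       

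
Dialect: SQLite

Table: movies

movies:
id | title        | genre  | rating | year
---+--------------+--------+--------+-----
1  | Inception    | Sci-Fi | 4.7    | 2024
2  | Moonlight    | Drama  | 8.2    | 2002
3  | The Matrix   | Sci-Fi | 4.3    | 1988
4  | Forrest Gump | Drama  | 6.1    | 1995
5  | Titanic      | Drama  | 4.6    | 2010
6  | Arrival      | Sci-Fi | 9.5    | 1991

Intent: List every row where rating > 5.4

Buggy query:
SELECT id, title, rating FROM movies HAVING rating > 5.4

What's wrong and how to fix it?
Bug: HAVING filters the output of aggregation, but this query has no GROUP BY and no aggregate functions, so SQLite rejects it (HAVING clause on a non-aggregate query); the condition here is per row

Fix: Use WHERE for row-level filtering

Corrected query:
SELECT id, title, rating FROM movies WHERE rating > 5.4

Result:
id | title        | rating
---+--------------+-------
2  | Moonlight    | 8.2   
4  | Forrest Gump | 6.1   
6  | Arrival      | 9.5   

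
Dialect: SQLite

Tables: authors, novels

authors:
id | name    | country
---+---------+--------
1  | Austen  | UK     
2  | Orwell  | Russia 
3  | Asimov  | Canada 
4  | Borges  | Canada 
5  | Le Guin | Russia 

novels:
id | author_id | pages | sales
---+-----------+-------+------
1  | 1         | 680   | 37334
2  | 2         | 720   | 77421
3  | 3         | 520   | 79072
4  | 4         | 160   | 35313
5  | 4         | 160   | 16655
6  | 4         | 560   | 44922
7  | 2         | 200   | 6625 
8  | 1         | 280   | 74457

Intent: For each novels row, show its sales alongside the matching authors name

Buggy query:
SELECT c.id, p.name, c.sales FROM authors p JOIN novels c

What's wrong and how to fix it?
Bug: JOIN with no ON clause produces a cartesian product; every novels row pairs with every authors row

Fix: Specify the join condition linking the foreign key to the parent id

Corrected query:
SELECT c.id, p.name, c.sales FROM authors p JOIN novels c ON c.author_id = p.id

Result:
id | name   | sales
---+--------+------
1  | Austen | 37334
2  | Orwell | 77421
3  | Asimov | 79072
4  | Borges | 35313
5  | Borges | 16655
6  | Borges | 44922
7  | Orwell | 6625 
8  | Austen | 74457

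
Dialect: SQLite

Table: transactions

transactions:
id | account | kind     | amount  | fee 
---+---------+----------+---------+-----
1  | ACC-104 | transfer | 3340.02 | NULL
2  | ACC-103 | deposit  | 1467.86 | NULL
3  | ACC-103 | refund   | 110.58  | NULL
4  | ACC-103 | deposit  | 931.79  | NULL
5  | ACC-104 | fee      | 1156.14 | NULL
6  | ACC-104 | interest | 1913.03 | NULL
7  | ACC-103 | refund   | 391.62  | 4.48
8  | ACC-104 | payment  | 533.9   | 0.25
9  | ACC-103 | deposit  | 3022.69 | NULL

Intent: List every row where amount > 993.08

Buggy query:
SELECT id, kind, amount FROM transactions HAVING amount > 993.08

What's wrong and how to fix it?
Bug: This is a non-aggregate query (no GROUP BY, no aggregates), so in SQLite the HAVING clause is invalid here; a row-level condition belongs in WHERE

Fix: Replace HAVING with WHERE since the condition applies to individual rows

Corrected query:
SELECT id, kind, amount FROM transactions WHERE amount > 993.08

Result:
id | kind     | amount 
---+----------+--------
1  | transfer | 3340.02
2  | deposit  | 1467.86
5  | fee      | 1156.14
6  | interest | 1913.03
9  | deposit  | 3022.69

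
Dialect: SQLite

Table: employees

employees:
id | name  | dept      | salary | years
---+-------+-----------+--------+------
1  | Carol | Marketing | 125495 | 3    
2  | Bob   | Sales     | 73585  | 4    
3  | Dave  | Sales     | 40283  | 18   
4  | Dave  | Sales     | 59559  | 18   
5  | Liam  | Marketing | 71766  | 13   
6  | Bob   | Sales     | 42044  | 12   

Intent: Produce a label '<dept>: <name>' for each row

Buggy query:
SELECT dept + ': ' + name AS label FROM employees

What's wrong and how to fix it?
Bug: SQLite uses || for string concatenation; + coerces text to numbers (yielding 0)

Fix: Replace + with || to concatenate text

Corrected query:
SELECT dept || ': ' || name AS label FROM employees

Result:
label           
----------------
Marketing: Carol
Sales: Bob      
Sales: Dave     
Sales: Dave     
Marketing: Liam 
Sales: Bob      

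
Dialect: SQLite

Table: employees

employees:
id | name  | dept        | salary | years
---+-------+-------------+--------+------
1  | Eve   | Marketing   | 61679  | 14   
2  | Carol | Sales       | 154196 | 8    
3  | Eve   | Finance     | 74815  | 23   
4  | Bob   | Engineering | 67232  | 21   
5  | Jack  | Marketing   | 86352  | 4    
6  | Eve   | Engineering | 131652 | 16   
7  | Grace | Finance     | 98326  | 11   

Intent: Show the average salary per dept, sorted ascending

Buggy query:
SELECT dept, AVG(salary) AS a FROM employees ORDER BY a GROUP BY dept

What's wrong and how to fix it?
Bug: GROUP BY must precede ORDER BY

Fix: Move ORDER BY to the end, after GROUP BY

Corrected query:
SELECT dept, AVG(salary) AS a FROM employees GROUP BY dept ORDER BY a

Result:
dept        | a      
------------+--------
Marketing   | 74015.5
Finance     | 86570.5
Engineering | 99442  
Sales       | 154196 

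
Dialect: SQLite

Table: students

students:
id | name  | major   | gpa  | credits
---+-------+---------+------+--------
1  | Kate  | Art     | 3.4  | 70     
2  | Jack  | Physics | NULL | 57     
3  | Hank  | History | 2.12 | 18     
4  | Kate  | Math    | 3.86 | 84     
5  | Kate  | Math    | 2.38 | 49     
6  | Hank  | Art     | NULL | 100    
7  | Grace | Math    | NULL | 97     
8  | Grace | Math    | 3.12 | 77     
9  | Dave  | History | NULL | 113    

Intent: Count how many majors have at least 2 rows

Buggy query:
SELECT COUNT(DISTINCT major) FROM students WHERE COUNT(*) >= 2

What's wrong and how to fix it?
Bug: WHERE filters individual rows, not groups, so a group-level COUNT is invalid there

Fix: Use a subquery that GROUPs and filters with HAVING, then count its rows

Corrected query:
SELECT COUNT(*) FROM (SELECT major FROM students GROUP BY major HAVING COUNT(*) >= 2)

Result:
COUNT(*)
--------
3       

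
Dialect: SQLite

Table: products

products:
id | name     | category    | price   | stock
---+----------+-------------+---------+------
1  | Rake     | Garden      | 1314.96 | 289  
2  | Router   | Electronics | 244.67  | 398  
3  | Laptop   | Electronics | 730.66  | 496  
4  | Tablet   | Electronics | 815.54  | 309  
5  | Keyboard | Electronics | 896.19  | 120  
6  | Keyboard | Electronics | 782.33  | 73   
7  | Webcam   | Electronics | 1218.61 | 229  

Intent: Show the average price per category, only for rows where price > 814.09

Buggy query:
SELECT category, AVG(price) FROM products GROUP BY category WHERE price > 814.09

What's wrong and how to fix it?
Bug: WHERE cannot follow GROUP BY

Fix: Place WHERE between FROM and GROUP BY

Corrected query:
SELECT category, AVG(price) FROM products WHERE price > 814.09 GROUP BY category

Result:
category    | AVG(price)
------------+-----------
Electronics | 976.78    
Garden      | 1314.96   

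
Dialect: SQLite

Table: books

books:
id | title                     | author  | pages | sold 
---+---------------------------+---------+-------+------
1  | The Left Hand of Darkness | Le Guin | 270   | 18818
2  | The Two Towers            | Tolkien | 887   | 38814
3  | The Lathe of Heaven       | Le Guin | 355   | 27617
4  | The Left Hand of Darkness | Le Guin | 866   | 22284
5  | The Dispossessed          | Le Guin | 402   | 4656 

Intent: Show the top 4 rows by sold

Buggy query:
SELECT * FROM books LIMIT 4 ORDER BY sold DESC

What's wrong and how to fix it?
Bug: ORDER BY cannot follow LIMIT; LIMIT is the final clause

Fix: Sort with ORDER BY, then apply LIMIT

Corrected query:
SELECT * FROM books ORDER BY sold DESC LIMIT 4

Result:
id | title                     | author  | pages | sold 
---+---------------------------+---------+-------+------
2  | The Two Towers            | Tolkien | 887   | 38814
3  | The Lathe of Heaven       | Le Guin | 355   | 27617
4  | The Left Hand of Darkness | Le Guin | 866   | 22284
1  | The Left Hand of Darkness | Le Guin | 270   | 18818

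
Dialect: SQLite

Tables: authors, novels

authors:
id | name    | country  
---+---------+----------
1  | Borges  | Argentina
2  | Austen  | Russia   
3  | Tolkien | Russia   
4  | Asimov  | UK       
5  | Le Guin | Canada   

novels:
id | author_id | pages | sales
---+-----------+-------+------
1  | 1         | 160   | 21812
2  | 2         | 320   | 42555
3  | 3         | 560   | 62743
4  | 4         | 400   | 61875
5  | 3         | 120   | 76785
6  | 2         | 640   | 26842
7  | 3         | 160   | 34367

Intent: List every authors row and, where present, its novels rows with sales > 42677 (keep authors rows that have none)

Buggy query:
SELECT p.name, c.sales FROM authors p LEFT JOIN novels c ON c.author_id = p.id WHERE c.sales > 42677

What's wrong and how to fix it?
Bug: A WHERE condition on the right-hand table after LEFT JOIN drops unmatched parents

Fix: Move the right-table condition into the ON clause so unmatched parents are kept

Corrected query:
SELECT p.name, c.sales FROM authors p LEFT JOIN novels c ON c.author_id = p.id AND c.sales > 42677

Result:
name    | sales
--------+------
Borges  | NULL 
Austen  | NULL 
Tolkien | 62743
Tolkien | 76785
Asimov  | 61875
Le Guin | NULL 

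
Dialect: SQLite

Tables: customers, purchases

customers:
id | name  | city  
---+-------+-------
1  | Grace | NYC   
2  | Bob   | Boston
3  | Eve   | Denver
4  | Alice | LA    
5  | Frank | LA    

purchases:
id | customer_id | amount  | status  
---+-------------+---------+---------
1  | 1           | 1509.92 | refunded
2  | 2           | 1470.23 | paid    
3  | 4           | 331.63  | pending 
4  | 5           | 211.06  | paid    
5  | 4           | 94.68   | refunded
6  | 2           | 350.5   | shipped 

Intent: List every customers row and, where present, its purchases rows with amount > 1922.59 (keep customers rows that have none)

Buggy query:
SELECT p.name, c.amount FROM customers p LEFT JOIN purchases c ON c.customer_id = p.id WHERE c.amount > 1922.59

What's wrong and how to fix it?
Bug: Filtering c.amount in WHERE discards the NULL rows produced by LEFT JOIN, turning it into an inner join

Fix: Move the right-table condition into the ON clause so unmatched parents are kept

Corrected query:
SELECT p.name, c.amount FROM customers p LEFT JOIN purchases c ON c.customer_id = p.id AND c.amount > 1922.59

Result:
name  | amount
------+-------
Grace | NULL  
Bob   | NULL  
Eve   | NULL  
Alice | NULL  
Frank | NULL  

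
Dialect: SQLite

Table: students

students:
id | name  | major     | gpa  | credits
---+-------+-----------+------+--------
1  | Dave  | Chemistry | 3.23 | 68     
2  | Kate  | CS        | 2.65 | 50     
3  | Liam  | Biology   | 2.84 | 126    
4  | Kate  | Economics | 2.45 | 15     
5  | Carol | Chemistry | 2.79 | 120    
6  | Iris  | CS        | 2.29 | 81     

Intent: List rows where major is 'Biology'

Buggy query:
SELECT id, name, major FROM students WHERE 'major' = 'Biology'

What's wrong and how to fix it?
Bug: 'major' in single quotes is a string literal, not the column; the comparison is literal-vs-literal and never true

Fix: Remove the quotes around the column name (or use double quotes for an identifier)

Corrected query:
SELECT id, name, major FROM students WHERE major = 'Biology'

Result:
id | name | major  
---+------+--------
3  | Liam | Biology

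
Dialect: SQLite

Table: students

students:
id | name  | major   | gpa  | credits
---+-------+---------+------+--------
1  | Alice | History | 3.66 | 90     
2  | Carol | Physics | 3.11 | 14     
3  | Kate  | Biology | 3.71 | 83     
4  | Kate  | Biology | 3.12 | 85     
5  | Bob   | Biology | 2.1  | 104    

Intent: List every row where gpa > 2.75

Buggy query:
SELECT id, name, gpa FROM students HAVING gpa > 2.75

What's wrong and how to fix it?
Bug: HAVING filters the output of aggregation, but this query has no GROUP BY and no aggregate functions, so SQLite rejects it (HAVING clause on a non-aggregate query); the condition here is per row

Fix: Use WHERE for row-level filtering

Corrected query:
SELECT id, name, gpa FROM students WHERE gpa > 2.75

Result:
id | name  | gpa 
---+-------+-----
1  | Alice | 3.66
2  | Carol | 3.11
3  | Kate  | 3.71
4  | Kate  | 3.12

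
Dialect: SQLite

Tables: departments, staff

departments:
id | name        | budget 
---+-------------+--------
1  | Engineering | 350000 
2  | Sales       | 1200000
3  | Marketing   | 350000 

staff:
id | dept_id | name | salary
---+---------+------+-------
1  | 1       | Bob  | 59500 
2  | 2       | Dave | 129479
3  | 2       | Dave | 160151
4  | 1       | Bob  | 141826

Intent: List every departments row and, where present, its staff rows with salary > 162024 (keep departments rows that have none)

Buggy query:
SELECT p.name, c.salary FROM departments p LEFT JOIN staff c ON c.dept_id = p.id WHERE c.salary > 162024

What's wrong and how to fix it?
Bug: Filtering c.salary in WHERE discards the NULL rows produced by LEFT JOIN, turning it into an inner join

Fix: Move the right-table condition into the ON clause so unmatched parents are kept

Corrected query:
SELECT p.name, c.salary FROM departments p LEFT JOIN staff c ON c.dept_id = p.id AND c.salary > 162024

Result:
name        | salary
------------+-------
Engineering | NULL  
Sales       | NULL  
Marketing   | NULL  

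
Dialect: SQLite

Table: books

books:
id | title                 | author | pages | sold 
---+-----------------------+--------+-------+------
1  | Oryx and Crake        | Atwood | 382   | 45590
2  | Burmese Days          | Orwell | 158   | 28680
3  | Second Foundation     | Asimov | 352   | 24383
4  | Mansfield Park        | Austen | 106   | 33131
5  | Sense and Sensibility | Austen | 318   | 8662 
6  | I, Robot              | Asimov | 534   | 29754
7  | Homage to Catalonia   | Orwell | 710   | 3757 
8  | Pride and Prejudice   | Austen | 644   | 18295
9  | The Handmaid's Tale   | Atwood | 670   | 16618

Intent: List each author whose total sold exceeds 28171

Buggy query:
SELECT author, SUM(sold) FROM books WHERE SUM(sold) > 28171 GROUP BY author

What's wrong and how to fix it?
Bug: SUM(sold) is an aggregate, but WHERE filters rows before aggregation

Fix: Move the aggregate condition to a HAVING clause

Corrected query:
SELECT author, SUM(sold) FROM books GROUP BY author HAVING SUM(sold) > 28171

Result:
author | SUM(sold)
-------+----------
Asimov | 54137    
Atwood | 62208    
Austen | 60088    
Orwell | 32437    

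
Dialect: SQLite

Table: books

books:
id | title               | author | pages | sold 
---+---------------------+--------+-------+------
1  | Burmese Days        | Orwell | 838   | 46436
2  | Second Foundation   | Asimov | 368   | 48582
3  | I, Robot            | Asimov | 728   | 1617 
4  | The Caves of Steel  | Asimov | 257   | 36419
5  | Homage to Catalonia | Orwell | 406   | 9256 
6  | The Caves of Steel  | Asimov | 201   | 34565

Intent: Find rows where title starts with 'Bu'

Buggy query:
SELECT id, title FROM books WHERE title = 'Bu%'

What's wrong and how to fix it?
Bug: Wildcards only work with LIKE; '=' treats '%' as a literal character

Fix: Replace '=' with LIKE so 'Bu%' is treated as a pattern

Corrected query:
SELECT id, title FROM books WHERE title LIKE 'Bu%'

Result:
id | title       
---+-------------
1  | Burmese Days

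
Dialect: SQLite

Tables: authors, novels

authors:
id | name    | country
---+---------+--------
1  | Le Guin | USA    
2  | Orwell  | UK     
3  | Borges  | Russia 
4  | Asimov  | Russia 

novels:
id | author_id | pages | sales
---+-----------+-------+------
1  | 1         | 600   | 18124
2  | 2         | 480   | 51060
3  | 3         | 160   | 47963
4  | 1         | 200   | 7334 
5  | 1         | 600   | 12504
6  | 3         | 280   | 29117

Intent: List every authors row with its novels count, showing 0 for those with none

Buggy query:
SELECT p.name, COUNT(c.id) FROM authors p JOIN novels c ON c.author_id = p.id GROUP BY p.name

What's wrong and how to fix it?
Bug: An inner join excludes parents with zero children

Fix: Use LEFT JOIN so parents without children still appear (COUNT(c.id) gives 0)

Corrected query:
SELECT p.name, COUNT(c.id) FROM authors p LEFT JOIN novels c ON c.author_id = p.id GROUP BY p.name

Result:
name    | COUNT(c.id)
--------+------------
Asimov  | 0          
Borges  | 2          
Le Guin | 3          
Orwell  | 1          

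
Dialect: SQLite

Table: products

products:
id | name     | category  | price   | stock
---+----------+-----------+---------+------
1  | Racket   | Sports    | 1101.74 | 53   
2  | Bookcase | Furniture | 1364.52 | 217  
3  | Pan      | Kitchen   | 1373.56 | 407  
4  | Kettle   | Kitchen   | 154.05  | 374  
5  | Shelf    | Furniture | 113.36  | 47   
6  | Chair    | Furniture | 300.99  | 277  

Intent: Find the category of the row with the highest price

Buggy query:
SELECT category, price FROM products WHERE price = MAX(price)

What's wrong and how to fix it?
Bug: WHERE is evaluated per row; an aggregate over the whole table isn't defined there

Fix: Wrap MAX in a scalar subquery so WHERE compares against a single value

Corrected query:
SELECT category, price FROM products WHERE price = (SELECT MAX(price) FROM products)

Result:
category | price  
---------+--------
Kitchen  | 1373.56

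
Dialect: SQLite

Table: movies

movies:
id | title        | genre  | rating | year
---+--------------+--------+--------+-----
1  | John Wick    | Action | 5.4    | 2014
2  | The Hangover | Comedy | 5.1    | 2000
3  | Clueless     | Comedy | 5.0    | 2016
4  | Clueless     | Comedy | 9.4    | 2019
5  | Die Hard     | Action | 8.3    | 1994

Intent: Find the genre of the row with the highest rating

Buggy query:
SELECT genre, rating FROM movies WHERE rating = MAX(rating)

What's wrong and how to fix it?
Bug: MAX(rating) is an aggregate and cannot be used directly in WHERE

Fix: Use a subquery: WHERE rating = (SELECT MAX(rating) FROM movies)

Corrected query:
SELECT genre, rating FROM movies WHERE rating = (SELECT MAX(rating) FROM movies)

Result:
genre  | rating
-------+-------
Comedy | 9.4   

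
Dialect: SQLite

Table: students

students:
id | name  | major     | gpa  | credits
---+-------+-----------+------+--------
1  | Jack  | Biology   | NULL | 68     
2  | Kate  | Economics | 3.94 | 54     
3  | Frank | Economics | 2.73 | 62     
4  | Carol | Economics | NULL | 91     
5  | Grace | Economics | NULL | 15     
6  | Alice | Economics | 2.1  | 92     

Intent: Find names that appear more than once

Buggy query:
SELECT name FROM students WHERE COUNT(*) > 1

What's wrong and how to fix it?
Bug: COUNT(*) is an aggregate and cannot be used in WHERE

Fix: Group first, then use HAVING for the count condition

Corrected query:
SELECT name FROM students GROUP BY name HAVING COUNT(*) > 1

Result:
(no rows)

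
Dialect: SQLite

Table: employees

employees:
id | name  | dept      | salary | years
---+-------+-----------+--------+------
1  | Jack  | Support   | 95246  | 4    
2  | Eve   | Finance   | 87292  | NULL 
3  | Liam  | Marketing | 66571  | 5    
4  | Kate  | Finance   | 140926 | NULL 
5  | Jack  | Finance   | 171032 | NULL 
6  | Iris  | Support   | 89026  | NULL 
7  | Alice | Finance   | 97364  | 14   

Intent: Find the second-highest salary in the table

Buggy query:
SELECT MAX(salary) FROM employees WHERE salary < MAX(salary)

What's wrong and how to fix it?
Bug: The inner MAX is an aggregate inside WHERE, which is not allowed

Fix: Compute the overall MAX in a subquery, then take MAX of rows below it

Corrected query:
SELECT MAX(salary) FROM employees WHERE salary < (SELECT MAX(salary) FROM employees)

Result:
MAX(salary)
-----------
140926     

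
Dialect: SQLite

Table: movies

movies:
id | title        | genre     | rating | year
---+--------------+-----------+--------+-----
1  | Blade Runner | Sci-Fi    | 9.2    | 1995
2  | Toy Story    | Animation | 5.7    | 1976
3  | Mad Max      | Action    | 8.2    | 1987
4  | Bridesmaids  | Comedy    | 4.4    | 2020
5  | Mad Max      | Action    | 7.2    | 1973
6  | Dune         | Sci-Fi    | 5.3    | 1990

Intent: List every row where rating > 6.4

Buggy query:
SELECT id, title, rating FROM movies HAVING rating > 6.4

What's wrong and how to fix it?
Bug: This is a non-aggregate query (no GROUP BY, no aggregates), so in SQLite the HAVING clause is invalid here; a row-level condition belongs in WHERE

Fix: Use WHERE for row-level filtering

Corrected query:
SELECT id, title, rating FROM movies WHERE rating > 6.4

Result:
id | title        | rating
---+--------------+-------
1  | Blade Runner | 9.2   
3  | Mad Max      | 8.2   
5  | Mad Max      | 7.2   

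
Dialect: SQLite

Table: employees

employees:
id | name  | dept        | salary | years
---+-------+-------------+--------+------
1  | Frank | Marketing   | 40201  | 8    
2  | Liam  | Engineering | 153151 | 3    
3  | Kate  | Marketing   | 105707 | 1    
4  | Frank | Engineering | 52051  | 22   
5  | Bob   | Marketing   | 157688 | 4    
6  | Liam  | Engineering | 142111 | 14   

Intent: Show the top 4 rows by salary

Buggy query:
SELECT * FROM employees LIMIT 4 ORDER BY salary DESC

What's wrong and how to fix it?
Bug: LIMIT must come after ORDER BY

Fix: Sort with ORDER BY, then apply LIMIT

Corrected query:
SELECT * FROM employees ORDER BY salary DESC LIMIT 4

Result:
id | name | dept        | salary | years
---+------+-------------+--------+------
5  | Bob  | Marketing   | 157688 | 4    
2  | Liam | Engineering | 153151 | 3    
6  | Liam | Engineering | 142111 | 14   
3  | Kate | Marketing   | 105707 | 1    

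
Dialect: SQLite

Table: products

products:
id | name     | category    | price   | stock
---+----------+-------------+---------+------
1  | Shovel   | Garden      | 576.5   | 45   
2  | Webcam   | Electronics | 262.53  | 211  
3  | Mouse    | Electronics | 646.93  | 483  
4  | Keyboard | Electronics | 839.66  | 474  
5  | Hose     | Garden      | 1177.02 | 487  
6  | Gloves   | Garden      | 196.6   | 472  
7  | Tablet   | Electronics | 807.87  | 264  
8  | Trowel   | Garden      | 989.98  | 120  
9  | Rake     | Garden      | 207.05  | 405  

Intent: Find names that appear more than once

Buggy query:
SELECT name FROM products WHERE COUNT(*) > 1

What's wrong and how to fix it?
Bug: COUNT(*) is an aggregate and cannot be used in WHERE

Fix: GROUP BY name, then filter groups with HAVING COUNT(*) > 1

Corrected query:
SELECT name FROM products GROUP BY name HAVING COUNT(*) > 1

Result:
(no rows)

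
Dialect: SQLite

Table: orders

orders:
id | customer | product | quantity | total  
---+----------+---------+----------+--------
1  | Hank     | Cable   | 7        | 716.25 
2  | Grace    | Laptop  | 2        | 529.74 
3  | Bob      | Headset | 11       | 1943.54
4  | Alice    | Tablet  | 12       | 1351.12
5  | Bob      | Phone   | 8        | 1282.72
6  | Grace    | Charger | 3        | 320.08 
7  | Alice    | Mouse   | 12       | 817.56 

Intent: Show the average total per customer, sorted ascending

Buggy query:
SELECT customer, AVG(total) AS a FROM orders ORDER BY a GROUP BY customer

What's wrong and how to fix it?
Bug: ORDER BY appears before GROUP BY; SQL clause order requires GROUP BY first

Fix: Move ORDER BY to the end, after GROUP BY

Corrected query:
SELECT customer, AVG(total) AS a FROM orders GROUP BY customer ORDER BY a

Result:
customer | a      
---------+--------
Grace    | 424.91 
Hank     | 716.25 
Alice    | 1084.34
Bob      | 1613.13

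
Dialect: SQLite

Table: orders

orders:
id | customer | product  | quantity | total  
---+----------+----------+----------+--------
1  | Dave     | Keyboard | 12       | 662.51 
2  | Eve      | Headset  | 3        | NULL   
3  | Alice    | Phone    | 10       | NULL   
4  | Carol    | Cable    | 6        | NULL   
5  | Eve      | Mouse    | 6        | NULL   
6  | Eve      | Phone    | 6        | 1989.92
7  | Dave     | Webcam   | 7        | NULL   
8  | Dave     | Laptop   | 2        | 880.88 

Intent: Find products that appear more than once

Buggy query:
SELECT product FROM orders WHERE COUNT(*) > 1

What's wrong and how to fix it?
Bug: WHERE can't reference COUNT(*); aggregates are computed after WHERE

Fix: Group first, then use HAVING for the count condition

Corrected query:
SELECT product FROM orders GROUP BY product HAVING COUNT(*) > 1

Result:
product
-------
Phone  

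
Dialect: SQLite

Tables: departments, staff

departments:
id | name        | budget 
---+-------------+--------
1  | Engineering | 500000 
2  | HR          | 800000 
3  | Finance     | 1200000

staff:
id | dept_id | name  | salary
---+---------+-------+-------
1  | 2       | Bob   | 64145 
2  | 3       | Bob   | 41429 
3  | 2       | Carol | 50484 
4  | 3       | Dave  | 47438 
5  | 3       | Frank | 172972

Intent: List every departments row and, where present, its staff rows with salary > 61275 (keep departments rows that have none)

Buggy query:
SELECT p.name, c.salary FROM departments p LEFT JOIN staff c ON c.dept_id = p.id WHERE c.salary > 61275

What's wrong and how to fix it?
Bug: A WHERE condition on the right-hand table after LEFT JOIN drops unmatched parents

Fix: Move the right-table condition into the ON clause so unmatched parents are kept

Corrected query:
SELECT p.name, c.salary FROM departments p LEFT JOIN staff c ON c.dept_id = p.id AND c.salary > 61275

Result:
name        | salary
------------+-------
Engineering | NULL  
HR          | 64145 
Finance     | 172972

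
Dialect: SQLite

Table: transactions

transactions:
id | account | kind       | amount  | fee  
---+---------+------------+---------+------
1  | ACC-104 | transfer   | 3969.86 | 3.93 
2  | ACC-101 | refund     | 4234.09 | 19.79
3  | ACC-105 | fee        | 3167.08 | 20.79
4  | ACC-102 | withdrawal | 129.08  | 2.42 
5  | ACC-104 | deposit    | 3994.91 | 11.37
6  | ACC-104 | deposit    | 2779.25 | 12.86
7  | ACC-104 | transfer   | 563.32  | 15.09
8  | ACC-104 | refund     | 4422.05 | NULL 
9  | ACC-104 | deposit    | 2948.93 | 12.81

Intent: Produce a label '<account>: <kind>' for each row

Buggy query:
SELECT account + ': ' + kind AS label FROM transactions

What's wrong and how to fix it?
Bug: SQLite uses || for string concatenation; + coerces text to numbers (yielding 0)

Fix: Use the || operator for string concatenation

Corrected query:
SELECT account || ': ' || kind AS label FROM transactions

Result:
label              
-------------------
ACC-104: transfer  
ACC-101: refund    
ACC-105: fee       
ACC-102: withdrawal
ACC-104: deposit   
ACC-104: deposit   
ACC-104: transfer  
ACC-104: refund    
ACC-104: deposit   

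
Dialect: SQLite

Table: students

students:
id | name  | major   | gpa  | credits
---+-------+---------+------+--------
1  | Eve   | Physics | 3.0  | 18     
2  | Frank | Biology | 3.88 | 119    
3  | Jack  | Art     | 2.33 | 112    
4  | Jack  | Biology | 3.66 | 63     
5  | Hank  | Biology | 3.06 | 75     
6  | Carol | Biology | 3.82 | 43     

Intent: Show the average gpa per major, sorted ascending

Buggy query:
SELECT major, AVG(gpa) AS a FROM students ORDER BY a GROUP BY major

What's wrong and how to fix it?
Bug: ORDER BY appears before GROUP BY; SQL clause order requires GROUP BY first

Fix: Reorder: SELECT … FROM … GROUP BY … ORDER BY …

Corrected query:
SELECT major, AVG(gpa) AS a FROM students GROUP BY major ORDER BY a

Result:
major   | a    
--------+------
Art     | 2.33 
Physics | 3    
Biology | 3.605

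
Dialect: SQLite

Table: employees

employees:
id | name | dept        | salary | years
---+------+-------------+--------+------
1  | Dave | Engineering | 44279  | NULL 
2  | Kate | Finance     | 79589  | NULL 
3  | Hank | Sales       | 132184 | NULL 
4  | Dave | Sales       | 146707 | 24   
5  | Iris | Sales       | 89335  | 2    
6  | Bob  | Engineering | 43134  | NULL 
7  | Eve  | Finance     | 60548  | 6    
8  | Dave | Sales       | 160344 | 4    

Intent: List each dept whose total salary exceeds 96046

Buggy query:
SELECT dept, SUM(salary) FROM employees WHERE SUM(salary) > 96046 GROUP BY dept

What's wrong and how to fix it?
Bug: WHERE runs before GROUP BY, so aggregates aren't available there

Fix: Use HAVING (which filters groups after aggregation) instead of WHERE

Corrected query:
SELECT dept, SUM(salary) FROM employees GROUP BY dept HAVING SUM(salary) > 96046

Result:
dept    | SUM(salary)
--------+------------
Finance | 140137     
Sales   | 528570     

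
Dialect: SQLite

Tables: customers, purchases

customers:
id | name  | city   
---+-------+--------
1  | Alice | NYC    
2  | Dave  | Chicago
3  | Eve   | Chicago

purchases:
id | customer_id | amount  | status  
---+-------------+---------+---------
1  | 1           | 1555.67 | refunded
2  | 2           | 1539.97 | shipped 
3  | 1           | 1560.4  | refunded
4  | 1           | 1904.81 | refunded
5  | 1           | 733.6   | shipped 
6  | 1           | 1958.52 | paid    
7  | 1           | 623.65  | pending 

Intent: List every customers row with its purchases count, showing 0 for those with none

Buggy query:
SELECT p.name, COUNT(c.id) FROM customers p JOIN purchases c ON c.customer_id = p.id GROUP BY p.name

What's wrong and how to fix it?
Bug: INNER JOIN drops customers rows that have no matching purchases rows

Fix: Switch to LEFT JOIN to retain unmatched parent rows

Corrected query:
SELECT p.name, COUNT(c.id) FROM customers p LEFT JOIN purchases c ON c.customer_id = p.id GROUP BY p.name

Result:
name  | COUNT(c.id)
------+------------
Alice | 6          
Dave  | 1          
Eve   | 0          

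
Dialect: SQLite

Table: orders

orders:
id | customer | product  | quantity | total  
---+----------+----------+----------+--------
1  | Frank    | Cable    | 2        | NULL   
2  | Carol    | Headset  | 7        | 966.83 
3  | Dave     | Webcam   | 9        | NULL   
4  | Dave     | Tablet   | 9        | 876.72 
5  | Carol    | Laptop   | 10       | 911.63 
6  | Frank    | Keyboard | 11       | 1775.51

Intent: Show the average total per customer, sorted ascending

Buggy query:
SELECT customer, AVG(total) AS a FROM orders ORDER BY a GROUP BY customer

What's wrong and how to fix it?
Bug: GROUP BY must precede ORDER BY

Fix: Reorder: SELECT … FROM … GROUP BY … ORDER BY …

Corrected query:
SELECT customer, AVG(total) AS a FROM orders GROUP BY customer ORDER BY a

Result:
customer | a      
---------+--------
Dave     | 876.72 
Carol    | 939.23 
Frank    | 1775.51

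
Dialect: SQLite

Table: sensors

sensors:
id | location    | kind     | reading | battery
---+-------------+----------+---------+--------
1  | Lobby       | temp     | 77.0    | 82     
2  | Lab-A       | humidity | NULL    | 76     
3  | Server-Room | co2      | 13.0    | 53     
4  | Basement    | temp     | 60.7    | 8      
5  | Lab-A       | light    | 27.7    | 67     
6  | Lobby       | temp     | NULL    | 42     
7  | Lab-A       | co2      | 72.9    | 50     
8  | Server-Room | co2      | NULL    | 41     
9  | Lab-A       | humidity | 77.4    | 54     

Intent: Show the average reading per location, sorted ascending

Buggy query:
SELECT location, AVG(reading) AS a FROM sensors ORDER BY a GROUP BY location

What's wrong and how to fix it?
Bug: GROUP BY must precede ORDER BY

Fix: Reorder: SELECT … FROM … GROUP BY … ORDER BY …

Corrected query:
SELECT location, AVG(reading) AS a FROM sensors GROUP BY location ORDER BY a

Result:
location    | a        
------------+----------
Server-Room | 13       
Lab-A       | 59.333333
Basement    | 60.7     
Lobby       | 77       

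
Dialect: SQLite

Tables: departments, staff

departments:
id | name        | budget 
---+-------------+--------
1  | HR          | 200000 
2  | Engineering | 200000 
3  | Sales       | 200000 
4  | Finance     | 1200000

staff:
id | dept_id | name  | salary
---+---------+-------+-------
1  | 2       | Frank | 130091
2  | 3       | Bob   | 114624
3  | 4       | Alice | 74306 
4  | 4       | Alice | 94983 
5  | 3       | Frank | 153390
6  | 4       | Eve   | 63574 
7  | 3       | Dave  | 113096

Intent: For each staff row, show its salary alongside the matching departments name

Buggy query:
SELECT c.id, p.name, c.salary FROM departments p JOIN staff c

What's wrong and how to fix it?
Bug: Missing join condition: each staff row is matched to all departments rows instead of just its own

Fix: Add ON c.dept_id = p.id to the JOIN

Corrected query:
SELECT c.id, p.name, c.salary FROM departments p JOIN staff c ON c.dept_id = p.id

Result:
id | name        | salary
---+-------------+-------
1  | Engineering | 130091
2  | Sales       | 114624
3  | Finance     | 74306 
4  | Finance     | 94983 
5  | Sales       | 153390
6  | Finance     | 63574 
7  | Sales       | 113096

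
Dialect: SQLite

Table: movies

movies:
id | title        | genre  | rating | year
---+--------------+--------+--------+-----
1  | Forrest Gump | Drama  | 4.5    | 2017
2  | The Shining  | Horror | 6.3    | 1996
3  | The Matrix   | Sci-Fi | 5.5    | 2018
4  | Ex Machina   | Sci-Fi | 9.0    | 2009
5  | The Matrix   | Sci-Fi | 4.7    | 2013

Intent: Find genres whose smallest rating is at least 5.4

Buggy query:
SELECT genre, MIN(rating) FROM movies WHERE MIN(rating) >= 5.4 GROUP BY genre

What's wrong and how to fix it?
Bug: Aggregates like MIN are computed per group after WHERE runs

Fix: Use HAVING for the per-group MIN condition

Corrected query:
SELECT genre, MIN(rating) FROM movies GROUP BY genre HAVING MIN(rating) >= 5.4

Result:
genre  | MIN(rating)
-------+------------
Horror | 6.3        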